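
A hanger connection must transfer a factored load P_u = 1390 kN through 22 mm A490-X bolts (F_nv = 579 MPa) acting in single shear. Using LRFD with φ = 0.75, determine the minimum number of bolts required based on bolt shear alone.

9 bolts

A_b = π·22²/4 = 380.1 mm².
Per-bolt design strength φR_n = 0.75 × 579 × 380.1 × 1 / 1000 = 165.1 kN.
n ≥ 1390 / 165.1 = 8.421 → use 9 bolts.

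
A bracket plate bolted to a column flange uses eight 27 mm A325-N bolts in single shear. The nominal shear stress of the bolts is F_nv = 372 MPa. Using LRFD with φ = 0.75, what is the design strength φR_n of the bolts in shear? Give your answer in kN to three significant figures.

1280 kN

A_b = π × 27² / 4 = 572.6 mm².
R_n = F_nv · A_b · n · n_s = 372 × 572.6 × 8 × 1 / 1000 = 1704 kN.
Design strength φR_n = 0.75 × 1704 = 1280 kN.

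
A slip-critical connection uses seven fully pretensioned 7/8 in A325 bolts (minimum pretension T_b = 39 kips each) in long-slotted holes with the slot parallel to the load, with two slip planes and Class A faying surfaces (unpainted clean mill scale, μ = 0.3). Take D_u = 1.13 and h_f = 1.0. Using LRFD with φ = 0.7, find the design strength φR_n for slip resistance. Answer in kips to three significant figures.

130 kips

R_n = μ · D_u · h_f · T_b · n_s · n_b = 0.3 × 1.13 × 1.0 × 39 × 2 × 7 = 185.1 kips.
Design strength φR_n = 0.7 × 185.1 = 130 kips.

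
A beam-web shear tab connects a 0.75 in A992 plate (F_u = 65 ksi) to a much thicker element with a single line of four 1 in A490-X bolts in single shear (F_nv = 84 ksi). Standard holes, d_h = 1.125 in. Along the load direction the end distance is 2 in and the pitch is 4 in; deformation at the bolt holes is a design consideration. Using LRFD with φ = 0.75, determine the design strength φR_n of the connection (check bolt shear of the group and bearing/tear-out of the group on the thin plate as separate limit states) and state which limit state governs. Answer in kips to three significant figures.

Bolt shear: A_b = π·1²/4 = 0.7854 in²; R_n = 84 × 0.7854 × 4 × 1 = 263.9 kips → 0.75 × 263.9 = 198 kips.
Bearing (1.2 l_c t F_u ≤ 2.4 d t F_u): upper limit = 2.4·1·0.75·65 = 117 kips.
  Edge l_c = 2 − 1.125/2 = 1.438 → r_n = 84.09 kips; interior l_c = 4 − 1.125 = 2.875 → r_n = 117 kips.
  R_n,bearing = 1·84.09 + 3·117 = 435.1 kips → 0.75 × 435.1 = 326 kips.
Bolt shear governs: 198 kips.

198 kips (bolt shear governs)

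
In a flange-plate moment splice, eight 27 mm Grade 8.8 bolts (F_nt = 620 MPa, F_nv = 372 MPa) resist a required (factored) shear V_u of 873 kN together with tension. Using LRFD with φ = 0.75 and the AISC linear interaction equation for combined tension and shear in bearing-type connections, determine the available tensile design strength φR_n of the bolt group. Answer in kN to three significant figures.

1310 kN

A_b = π·27²/4 = 572.6 mm²; f_rv = 873 × 1000 / (8 × 572.6) = 190.6 MPa.
F'_nt = 1.3 F_nt − (F_nt / φF_nv) f_rv = 1.3·620 − (620/(0.75·372))·190.6 = 382.5 MPa, capped at F_nt → F'_nt = 382.5 MPa.
R_n = F'_nt · A_b · n = 382.5 × 572.6 × 8 / 1000 = 1752 kN.
Design strength φR_n = 0.75 × 1752 = 1310 kN.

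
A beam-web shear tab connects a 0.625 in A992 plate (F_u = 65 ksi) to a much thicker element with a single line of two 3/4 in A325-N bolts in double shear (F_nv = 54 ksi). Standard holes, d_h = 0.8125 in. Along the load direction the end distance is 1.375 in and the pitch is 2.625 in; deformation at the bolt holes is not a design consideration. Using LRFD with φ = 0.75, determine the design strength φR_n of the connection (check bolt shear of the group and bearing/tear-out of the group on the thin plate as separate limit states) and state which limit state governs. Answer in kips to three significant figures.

Bolt shear: A_b = π·0.75²/4 = 0.4418 in²; R_n = 54 × 0.4418 × 2 × 2 = 95.43 kips → 0.75 × 95.43 = 71.6 kips.
Bearing (1.5 l_c t F_u ≤ 3.0 d t F_u): upper limit = 3.0·0.75·0.625·65 = 91.41 kips.
  Edge l_c = 1.375 − 0.8125/2 = 0.9688 → r_n = 59.03 kips; interior l_c = 2.625 − 0.8125 = 1.812 → r_n = 91.41 kips.
  R_n,bearing = 1·59.03 + 1·91.41 = 150.4 kips → 0.75 × 150.4 = 113 kips.
Bolt shear governs: 71.6 kips.

71.6 kips (bolt shear governs)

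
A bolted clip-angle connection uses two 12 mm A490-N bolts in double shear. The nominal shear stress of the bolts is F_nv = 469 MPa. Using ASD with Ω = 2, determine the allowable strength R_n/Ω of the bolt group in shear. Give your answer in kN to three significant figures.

106 kN

A_b = π × 12² / 4 = 113.1 mm².
R_n = F_nv · A_b · n · n_s = 469 × 113.1 × 2 × 2 / 1000 = 212.2 kN.
Allowable strength R_n/Ω = 212.2 / 2 = 106 kN.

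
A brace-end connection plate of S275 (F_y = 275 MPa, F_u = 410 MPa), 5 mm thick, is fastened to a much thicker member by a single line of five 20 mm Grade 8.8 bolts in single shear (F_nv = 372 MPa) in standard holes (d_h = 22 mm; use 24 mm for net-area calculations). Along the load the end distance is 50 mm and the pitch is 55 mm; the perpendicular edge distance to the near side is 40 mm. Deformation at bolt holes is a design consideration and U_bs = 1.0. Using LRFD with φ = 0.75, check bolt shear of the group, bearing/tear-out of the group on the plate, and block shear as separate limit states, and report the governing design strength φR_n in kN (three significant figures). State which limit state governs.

Bolt shear: A_b = π·20²/4 = 314.2 mm²; R_n = 372 × 314.2 × 5 × 1 / 1000 = 584.3 kN → 0.75 × 584.3 = 438 kN.
Bearing: edge l_c = 39, r_n = 95.94 kN; interior l_c = 33, r_n = 81.18 kN; R_n = 95.94 + 4·81.18 = 420.7 kN → 315 kN.
Block shear: A_gv = 1350, A_nv = 810, A_nt = 140 mm²; R_n = min(0.6F_uA_nv, 0.6F_yA_gv) + U_bs·F_u·A_nt = 256.7 kN → 192 kN.
Block shear governs: 192 kN.

192 kN (block shear governs)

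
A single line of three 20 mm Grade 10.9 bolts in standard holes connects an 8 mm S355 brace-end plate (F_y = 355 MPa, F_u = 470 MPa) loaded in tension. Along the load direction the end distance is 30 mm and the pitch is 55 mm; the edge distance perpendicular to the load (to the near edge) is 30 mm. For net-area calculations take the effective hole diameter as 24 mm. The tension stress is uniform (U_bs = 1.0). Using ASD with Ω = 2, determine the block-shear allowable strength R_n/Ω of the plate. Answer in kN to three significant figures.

Shear plane L_v = 30 + 2·55 = 140 mm; A_gv = 140 × 8 = 1120 mm².
A_nv = (140 − 2.5·24) × 8 = 640 mm².
A_nt = (30 − 0.5·24) × 8 = 144 mm².
0.6 F_u A_nv = 180.5 kN; 0.6 F_y A_gv = 238.6 kN → shear rupture governs the shear term.
R_n = 180.5 + 1.0 × 470 × 144 / 1000 = 248.2 kN.
Allowable strength R_n/Ω = 248.2 / 2 = 124 kN.

124 kN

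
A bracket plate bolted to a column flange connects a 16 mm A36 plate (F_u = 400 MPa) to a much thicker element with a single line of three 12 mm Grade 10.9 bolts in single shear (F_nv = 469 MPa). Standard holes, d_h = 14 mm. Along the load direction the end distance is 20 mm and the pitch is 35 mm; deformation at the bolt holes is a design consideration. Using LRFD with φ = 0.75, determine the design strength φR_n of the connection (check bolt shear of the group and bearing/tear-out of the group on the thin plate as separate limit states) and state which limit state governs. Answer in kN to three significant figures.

119 kN (bolt shear governs)

Bolt shear: A_b = π·12²/4 = 113.1 mm²; R_n = 469 × 113.1 × 3 × 1 / 1000 = 159.1 kN → 0.75 × 159.1 = 119 kN.
Bearing (1.2 l_c t F_u ≤ 2.4 d t F_u): upper limit = 2.4·12·16·400 / 1000 = 184.3 kN.
  Edge l_c = 20 − 14/2 = 13 → r_n = 99.84 kN; interior l_c = 35 − 14 = 21 → r_n = 161.3 kN.
  R_n,bearing = 1·99.84 + 2·161.3 = 422.4 kN → 0.75 × 422.4 = 317 kN.
Bolt shear governs: 119 kN.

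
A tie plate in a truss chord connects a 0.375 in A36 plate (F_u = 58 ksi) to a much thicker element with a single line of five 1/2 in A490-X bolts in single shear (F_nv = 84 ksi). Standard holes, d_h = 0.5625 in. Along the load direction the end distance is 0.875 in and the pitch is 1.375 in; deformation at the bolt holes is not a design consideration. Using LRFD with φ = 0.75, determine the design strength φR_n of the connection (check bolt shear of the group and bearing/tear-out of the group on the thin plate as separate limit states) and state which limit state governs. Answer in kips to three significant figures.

61.9 kips (bolt shear governs)

Bolt shear: A_b = π·0.5²/4 = 0.1963 in²; R_n = 84 × 0.1963 × 5 × 1 = 82.47 kips → 0.75 × 82.47 = 61.9 kips.
Bearing (1.5 l_c t F_u ≤ 3.0 d t F_u): upper limit = 3.0·0.5·0.375·58 = 32.62 kips.
  Edge l_c = 0.875 − 0.5625/2 = 0.5938 → r_n = 19.37 kips; interior l_c = 1.375 − 0.5625 = 0.8125 → r_n = 26.51 kips.
  R_n,bearing = 1·19.37 + 4·26.51 = 125.4 kips → 0.75 × 125.4 = 94.1 kips.
Bolt shear governs: 61.9 kips.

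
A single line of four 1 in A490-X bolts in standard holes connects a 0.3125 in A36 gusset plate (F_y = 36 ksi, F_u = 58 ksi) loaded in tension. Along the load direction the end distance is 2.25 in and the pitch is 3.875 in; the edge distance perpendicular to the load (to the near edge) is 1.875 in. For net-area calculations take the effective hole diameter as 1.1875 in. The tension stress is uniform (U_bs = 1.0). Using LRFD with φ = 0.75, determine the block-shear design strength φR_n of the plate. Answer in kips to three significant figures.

Shear plane L_v = 2.25 + 3·3.875 = 13.88 in; A_gv = 13.88 × 0.3125 = 4.336 in².
A_nv = (13.88 − 3.5·1.1875) × 0.3125 = 3.037 in².
A_nt = (1.875 − 0.5·1.1875) × 0.3125 = 0.4004 in².
0.6 F_u A_nv = 105.7 kips; 0.6 F_y A_gv = 93.66 kips → shear yielding governs the shear term.
R_n = 93.66 + 1.0 × 58 × 0.4004 = 116.9 kips.
Design strength φR_n = 0.75 × 116.9 = 87.7 kips.

87.7 kips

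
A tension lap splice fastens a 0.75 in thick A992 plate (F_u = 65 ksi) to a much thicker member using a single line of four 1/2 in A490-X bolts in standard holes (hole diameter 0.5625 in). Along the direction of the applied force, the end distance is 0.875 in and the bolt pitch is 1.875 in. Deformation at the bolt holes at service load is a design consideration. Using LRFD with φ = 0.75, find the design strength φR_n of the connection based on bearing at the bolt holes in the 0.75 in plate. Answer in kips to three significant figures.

Per bolt r_n = 1.2 l_c t F_u ≤ 2.4 d t F_u; upper limit = 2.4 × 0.5 × 0.75 × 65 = 58.5 kips.
Edge bolt: l_c = 0.875 − 0.5625/2 = 0.5938 in → 1.2 × 0.5938 × 0.75 × 65 = 34.73 → r_n = 34.73 kips.
Interior bolts: l_c = 1.875 − 0.5625 = 1.312 in → 1.2 × 1.312 × 0.75 × 65 = 76.78 → r_n = 58.5 kips.
R_n = 1 × 34.73 + 3 × 58.5 = 210.2 kips.
Design strength φR_n = 0.75 × 210.2 = 158 kips.

158 kips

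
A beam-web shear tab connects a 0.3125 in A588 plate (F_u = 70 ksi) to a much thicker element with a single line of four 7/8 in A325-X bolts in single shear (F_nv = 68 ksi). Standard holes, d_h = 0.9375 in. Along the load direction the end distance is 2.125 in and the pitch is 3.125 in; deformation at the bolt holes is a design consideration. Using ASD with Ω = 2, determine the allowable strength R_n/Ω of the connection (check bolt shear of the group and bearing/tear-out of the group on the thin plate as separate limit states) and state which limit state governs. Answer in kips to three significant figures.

81.8 kips (bolt shear governs)

Bolt shear: A_b = π·0.875²/4 = 0.6013 in²; R_n = 68 × 0.6013 × 4 × 1 = 163.6 kips → 163.6 / 2 = 81.8 kips.
Bearing (1.2 l_c t F_u ≤ 2.4 d t F_u): upper limit = 2.4·0.875·0.3125·70 = 45.94 kips.
  Edge l_c = 2.125 − 0.9375/2 = 1.656 → r_n = 43.48 kips; interior l_c = 3.125 − 0.9375 = 2.188 → r_n = 45.94 kips.
  R_n,bearing = 1·43.48 + 3·45.94 = 181.3 kips → 181.3 / 2 = 90.6 kips.
Bolt shear governs: 81.8 kips.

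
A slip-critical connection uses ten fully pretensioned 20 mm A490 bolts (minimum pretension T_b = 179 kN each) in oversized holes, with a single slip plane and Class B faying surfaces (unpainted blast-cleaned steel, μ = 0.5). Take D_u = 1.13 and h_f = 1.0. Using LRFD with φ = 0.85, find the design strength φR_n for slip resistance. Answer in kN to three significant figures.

860 kN

R_n = μ · D_u · h_f · T_b · n_s · n_b = 0.5 × 1.13 × 1.0 × 179 × 1 × 10 = 1011 kN.
Design strength φR_n = 0.85 × 1011 = 860 kN.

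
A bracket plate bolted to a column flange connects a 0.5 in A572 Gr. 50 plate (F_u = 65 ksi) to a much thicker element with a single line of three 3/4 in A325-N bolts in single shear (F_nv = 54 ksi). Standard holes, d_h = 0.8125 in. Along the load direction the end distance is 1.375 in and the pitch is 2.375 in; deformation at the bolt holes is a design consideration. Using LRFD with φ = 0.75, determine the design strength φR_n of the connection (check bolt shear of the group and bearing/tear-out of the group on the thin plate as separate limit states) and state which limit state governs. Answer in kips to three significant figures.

53.7 kips (bolt shear governs)

Bolt shear: A_b = π·0.75²/4 = 0.4418 in²; R_n = 54 × 0.4418 × 3 × 1 = 71.57 kips → 0.75 × 71.57 = 53.7 kips.
Bearing (1.2 l_c t F_u ≤ 2.4 d t F_u): upper limit = 2.4·0.75·0.5·65 = 58.5 kips.
  Edge l_c = 1.375 − 0.8125/2 = 0.9688 → r_n = 37.78 kips; interior l_c = 2.375 − 0.8125 = 1.562 → r_n = 58.5 kips.
  R_n,bearing = 1·37.78 + 2·58.5 = 154.8 kips → 0.75 × 154.8 = 116 kips.
Bolt shear governs: 53.7 kips.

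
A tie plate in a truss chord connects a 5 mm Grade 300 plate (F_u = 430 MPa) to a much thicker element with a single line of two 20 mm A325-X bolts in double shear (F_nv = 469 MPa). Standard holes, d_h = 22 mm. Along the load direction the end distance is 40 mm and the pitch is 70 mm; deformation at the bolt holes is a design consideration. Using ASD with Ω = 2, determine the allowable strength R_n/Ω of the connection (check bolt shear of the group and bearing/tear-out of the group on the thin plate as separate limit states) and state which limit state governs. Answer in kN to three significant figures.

89 kN (bearing governs)

Bolt shear: A_b = π·20²/4 = 314.2 mm²; R_n = 469 × 314.2 × 2 × 2 / 1000 = 589.4 kN → 589.4 / 2 = 295 kN.
Bearing (1.2 l_c t F_u ≤ 2.4 d t F_u): upper limit = 2.4·20·5·430 / 1000 = 103.2 kN.
  Edge l_c = 40 − 22/2 = 29 → r_n = 74.82 kN; interior l_c = 70 − 22 = 48 → r_n = 103.2 kN.
  R_n,bearing = 1·74.82 + 1·103.2 = 178 kN → 178 / 2 = 89 kN.
Bearing governs: 89 kN.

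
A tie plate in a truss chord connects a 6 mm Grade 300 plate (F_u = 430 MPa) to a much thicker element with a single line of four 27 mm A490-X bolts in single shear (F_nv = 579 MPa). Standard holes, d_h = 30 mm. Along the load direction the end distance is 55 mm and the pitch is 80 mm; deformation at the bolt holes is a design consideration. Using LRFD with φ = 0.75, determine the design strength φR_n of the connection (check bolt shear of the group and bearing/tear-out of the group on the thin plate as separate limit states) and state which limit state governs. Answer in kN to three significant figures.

441 kN (bearing governs)

Bolt shear: A_b = π·27²/4 = 572.6 mm²; R_n = 579 × 572.6 × 4 × 1 / 1000 = 1326 kN → 0.75 × 1326 = 995 kN.
Bearing (1.2 l_c t F_u ≤ 2.4 d t F_u): upper limit = 2.4·27·6·430 / 1000 = 167.2 kN.
  Edge l_c = 55 − 30/2 = 40 → r_n = 123.8 kN; interior l_c = 80 − 30 = 50 → r_n = 154.8 kN.
  R_n,bearing = 1·123.8 + 3·154.8 = 588.2 kN → 0.75 × 588.2 = 441 kN.
Bearing governs: 441 kN.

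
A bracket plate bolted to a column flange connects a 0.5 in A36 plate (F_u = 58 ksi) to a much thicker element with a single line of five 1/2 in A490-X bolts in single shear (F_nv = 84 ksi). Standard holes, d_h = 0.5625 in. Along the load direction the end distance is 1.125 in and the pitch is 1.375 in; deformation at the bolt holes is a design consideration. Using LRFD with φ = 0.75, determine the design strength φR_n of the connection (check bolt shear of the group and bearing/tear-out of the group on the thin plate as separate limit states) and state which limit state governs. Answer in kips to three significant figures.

61.9 kips (bolt shear governs)

Bolt shear: A_b = π·0.5²/4 = 0.1963 in²; R_n = 84 × 0.1963 × 5 × 1 = 82.47 kips → 0.75 × 82.47 = 61.9 kips.
Bearing (1.2 l_c t F_u ≤ 2.4 d t F_u): upper limit = 2.4·0.5·0.5·58 = 34.8 kips.
  Edge l_c = 1.125 − 0.5625/2 = 0.8438 → r_n = 29.36 kips; interior l_c = 1.375 − 0.5625 = 0.8125 → r_n = 28.27 kips.
  R_n,bearing = 1·29.36 + 4·28.27 = 142.5 kips → 0.75 × 142.5 = 107 kips.
Bolt shear governs: 61.9 kips.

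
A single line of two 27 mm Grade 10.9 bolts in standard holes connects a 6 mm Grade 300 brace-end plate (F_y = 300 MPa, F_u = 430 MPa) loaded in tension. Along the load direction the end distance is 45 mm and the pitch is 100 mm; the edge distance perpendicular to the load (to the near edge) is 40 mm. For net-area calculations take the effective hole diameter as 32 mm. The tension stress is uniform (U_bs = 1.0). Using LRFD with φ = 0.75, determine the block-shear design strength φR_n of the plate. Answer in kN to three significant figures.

159 kN

Shear plane L_v = 45 + 1·100 = 145 mm; A_gv = 145 × 6 = 870 mm².
A_nv = (145 − 1.5·32) × 6 = 582 mm².
A_nt = (40 − 0.5·32) × 6 = 144 mm².
0.6 F_u A_nv = 150.2 kN; 0.6 F_y A_gv = 156.6 kN → shear rupture governs the shear term.
R_n = 150.2 + 1.0 × 430 × 144 / 1000 = 212.1 kN.
Design strength φR_n = 0.75 × 212.1 = 159 kN.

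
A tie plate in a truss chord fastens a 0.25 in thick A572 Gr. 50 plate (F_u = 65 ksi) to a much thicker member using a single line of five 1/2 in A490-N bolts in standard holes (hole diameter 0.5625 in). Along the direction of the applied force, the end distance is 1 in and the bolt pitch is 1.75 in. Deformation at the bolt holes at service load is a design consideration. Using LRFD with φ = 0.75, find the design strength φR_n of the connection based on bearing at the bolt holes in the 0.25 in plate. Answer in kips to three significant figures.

Per bolt r_n = 1.2 l_c t F_u ≤ 2.4 d t F_u; upper limit = 2.4 × 0.5 × 0.25 × 65 = 19.5 kips.
Edge bolt: l_c = 1 − 0.5625/2 = 0.7188 in → 1.2 × 0.7188 × 0.25 × 65 = 14.02 → r_n = 14.02 kips.
Interior bolts: l_c = 1.75 − 0.5625 = 1.188 in → 1.2 × 1.188 × 0.25 × 65 = 23.16 → r_n = 19.5 kips.
R_n = 1 × 14.02 + 4 × 19.5 = 92.02 kips.
Design strength φR_n = 0.75 × 92.02 = 69 kips.

69 kips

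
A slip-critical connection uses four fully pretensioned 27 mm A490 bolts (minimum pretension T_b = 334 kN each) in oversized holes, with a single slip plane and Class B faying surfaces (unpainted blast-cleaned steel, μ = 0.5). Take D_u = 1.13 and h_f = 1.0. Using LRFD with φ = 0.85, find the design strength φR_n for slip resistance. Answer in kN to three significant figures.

R_n = μ · D_u · h_f · T_b · n_s · n_b = 0.5 × 1.13 × 1.0 × 334 × 1 × 4 = 754.8 kN.
Design strength φR_n = 0.85 × 754.8 = 642 kN.

642 kN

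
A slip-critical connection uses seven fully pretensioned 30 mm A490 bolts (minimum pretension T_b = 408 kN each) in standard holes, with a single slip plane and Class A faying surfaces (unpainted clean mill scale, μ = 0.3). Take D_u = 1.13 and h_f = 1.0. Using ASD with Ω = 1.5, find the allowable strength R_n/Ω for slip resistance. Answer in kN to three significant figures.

645 kN

R_n = μ · D_u · h_f · T_b · n_s · n_b = 0.3 × 1.13 × 1.0 × 408 × 1 × 7 = 968.2 kN.
Allowable strength R_n/Ω = 968.2 / 1.5 = 645 kN.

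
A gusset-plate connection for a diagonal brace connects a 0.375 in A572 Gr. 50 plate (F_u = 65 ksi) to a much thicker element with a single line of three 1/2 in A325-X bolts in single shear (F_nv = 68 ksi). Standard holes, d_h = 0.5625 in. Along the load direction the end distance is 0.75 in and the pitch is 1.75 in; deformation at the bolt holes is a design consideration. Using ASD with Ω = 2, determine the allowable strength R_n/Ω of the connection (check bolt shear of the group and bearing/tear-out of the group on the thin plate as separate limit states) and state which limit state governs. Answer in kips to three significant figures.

20 kips (bolt shear governs)

Bolt shear: A_b = π·0.5²/4 = 0.1963 in²; R_n = 68 × 0.1963 × 3 × 1 = 40.06 kips → 40.06 / 2 = 20 kips.
Bearing (1.2 l_c t F_u ≤ 2.4 d t F_u): upper limit = 2.4·0.5·0.375·65 = 29.25 kips.
  Edge l_c = 0.75 − 0.5625/2 = 0.4688 → r_n = 13.71 kips; interior l_c = 1.75 − 0.5625 = 1.188 → r_n = 29.25 kips.
  R_n,bearing = 1·13.71 + 2·29.25 = 72.21 kips → 72.21 / 2 = 36.1 kips.
Bolt shear governs: 20 kips.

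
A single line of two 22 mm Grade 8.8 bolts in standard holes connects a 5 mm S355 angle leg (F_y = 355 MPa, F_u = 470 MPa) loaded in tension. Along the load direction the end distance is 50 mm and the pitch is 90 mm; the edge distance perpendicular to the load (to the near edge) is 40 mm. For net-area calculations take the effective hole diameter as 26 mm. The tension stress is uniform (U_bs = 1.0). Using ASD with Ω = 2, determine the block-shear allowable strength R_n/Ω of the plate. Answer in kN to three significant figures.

Shear plane L_v = 50 + 1·90 = 140 mm; A_gv = 140 × 5 = 700 mm².
A_nv = (140 − 1.5·26) × 5 = 505 mm².
A_nt = (40 − 0.5·26) × 5 = 135 mm².
0.6 F_u A_nv = 142.4 kN; 0.6 F_y A_gv = 149.1 kN → shear rupture governs the shear term.
R_n = 142.4 + 1.0 × 470 × 135 / 1000 = 205.9 kN.
Allowable strength R_n/Ω = 205.9 / 2 = 103 kN.

103 kN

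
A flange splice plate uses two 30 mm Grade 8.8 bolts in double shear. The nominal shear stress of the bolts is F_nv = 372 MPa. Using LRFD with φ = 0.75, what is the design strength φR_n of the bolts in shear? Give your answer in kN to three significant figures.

A_b = π × 30² / 4 = 706.9 mm².
R_n = F_nv · A_b · n · n_s = 372 × 706.9 × 2 × 2 / 1000 = 1052 kN.
Design strength φR_n = 0.75 × 1052 = 789 kN.

789 kN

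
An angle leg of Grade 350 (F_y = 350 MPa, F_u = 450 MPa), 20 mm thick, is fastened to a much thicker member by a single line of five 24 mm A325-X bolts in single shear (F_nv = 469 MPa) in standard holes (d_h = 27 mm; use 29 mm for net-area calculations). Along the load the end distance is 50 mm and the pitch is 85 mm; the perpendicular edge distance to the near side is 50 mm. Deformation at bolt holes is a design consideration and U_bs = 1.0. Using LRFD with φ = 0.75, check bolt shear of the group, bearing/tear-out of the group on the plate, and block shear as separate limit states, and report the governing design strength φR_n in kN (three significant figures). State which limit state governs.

796 kN (bolt shear governs)

Bolt shear: A_b = π·24²/4 = 452.4 mm²; R_n = 469 × 452.4 × 5 × 1 / 1000 = 1061 kN → 0.75 × 1061 = 796 kN.
Bearing: edge l_c = 36.5, r_n = 394.2 kN; interior l_c = 58, r_n = 518.4 kN; R_n = 394.2 + 4·518.4 = 2468 kN → 1850 kN.
Block shear: A_gv = 7800, A_nv = 5190, A_nt = 710 mm²; R_n = min(0.6F_uA_nv, 0.6F_yA_gv) + U_bs·F_u·A_nt = 1721 kN → 1290 kN.
Bolt shear governs: 796 kN.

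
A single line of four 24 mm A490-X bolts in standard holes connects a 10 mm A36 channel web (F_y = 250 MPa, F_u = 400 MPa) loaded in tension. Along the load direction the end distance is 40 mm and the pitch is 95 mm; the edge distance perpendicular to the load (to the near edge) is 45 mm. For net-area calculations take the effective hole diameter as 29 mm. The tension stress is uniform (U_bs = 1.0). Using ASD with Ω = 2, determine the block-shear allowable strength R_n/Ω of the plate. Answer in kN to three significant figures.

305 kN

Shear plane L_v = 40 + 3·95 = 325 mm; A_gv = 325 × 10 = 3250 mm².
A_nv = (325 − 3.5·29) × 10 = 2235 mm².
A_nt = (45 − 0.5·29) × 10 = 305 mm².
0.6 F_u A_nv = 536.4 kN; 0.6 F_y A_gv = 487.5 kN → shear yielding governs the shear term.
R_n = 487.5 + 1.0 × 400 × 305 / 1000 = 609.5 kN.
Allowable strength R_n/Ω = 609.5 / 2 = 305 kN.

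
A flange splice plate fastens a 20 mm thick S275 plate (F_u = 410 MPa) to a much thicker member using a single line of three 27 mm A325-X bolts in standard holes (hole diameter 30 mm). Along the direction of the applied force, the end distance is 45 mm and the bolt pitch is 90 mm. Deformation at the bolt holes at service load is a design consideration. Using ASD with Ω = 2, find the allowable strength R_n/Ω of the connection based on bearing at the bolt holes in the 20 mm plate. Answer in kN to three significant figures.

Per bolt r_n = 1.2 l_c t F_u ≤ 2.4 d t F_u; upper limit = 2.4 × 27 × 20 × 410 / 1000 = 531.4 kN.
Edge bolt: l_c = 45 − 30/2 = 30 mm → 1.2 × 30 × 20 × 410 / 1000 = 295.2 → r_n = 295.2 kN.
Interior bolts: l_c = 90 − 30 = 60 mm → 1.2 × 60 × 20 × 410 / 1000 = 590.4 → r_n = 531.4 kN.
R_n = 1 × 295.2 + 2 × 531.4 = 1358 kN.
Allowable strength R_n/Ω = 1358 / 2 = 679 kN.

679 kN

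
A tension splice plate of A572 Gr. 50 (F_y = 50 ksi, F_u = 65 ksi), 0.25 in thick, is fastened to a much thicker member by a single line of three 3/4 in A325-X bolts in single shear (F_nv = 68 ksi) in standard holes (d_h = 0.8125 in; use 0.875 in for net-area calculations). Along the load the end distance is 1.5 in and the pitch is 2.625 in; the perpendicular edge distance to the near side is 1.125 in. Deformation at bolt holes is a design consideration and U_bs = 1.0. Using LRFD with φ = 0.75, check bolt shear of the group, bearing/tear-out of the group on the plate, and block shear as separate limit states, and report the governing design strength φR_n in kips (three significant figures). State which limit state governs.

41.7 kips (block shear governs)

Bolt shear: A_b = π·0.75²/4 = 0.4418 in²; R_n = 68 × 0.4418 × 3 × 1 = 90.12 kips → 0.75 × 90.12 = 67.6 kips.
Bearing: edge l_c = 1.094, r_n = 21.33 kips; interior l_c = 1.812, r_n = 29.25 kips; R_n = 21.33 + 2·29.25 = 79.83 kips → 59.9 kips.
Block shear: A_gv = 1.688, A_nv = 1.141, A_nt = 0.1719 in²; R_n = min(0.6F_uA_nv, 0.6F_yA_gv) + U_bs·F_u·A_nt = 55.66 kips → 41.7 kips.
Block shear governs: 41.7 kips.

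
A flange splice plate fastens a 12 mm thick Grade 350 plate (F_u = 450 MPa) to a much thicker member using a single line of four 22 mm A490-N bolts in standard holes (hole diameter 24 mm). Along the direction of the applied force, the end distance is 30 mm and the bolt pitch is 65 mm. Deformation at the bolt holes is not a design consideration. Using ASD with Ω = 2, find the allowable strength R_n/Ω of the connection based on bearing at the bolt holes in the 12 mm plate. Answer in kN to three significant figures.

571 kN

Per bolt r_n = 1.5 l_c t F_u ≤ 3.0 d t F_u; upper limit = 3.0 × 22 × 12 × 450 / 1000 = 356.4 kN.
Edge bolt: l_c = 30 − 24/2 = 18 mm → 1.5 × 18 × 12 × 450 / 1000 = 145.8 → r_n = 145.8 kN.
Interior bolts: l_c = 65 − 24 = 41 mm → 1.5 × 41 × 12 × 450 / 1000 = 332.1 → r_n = 332.1 kN.
R_n = 1 × 145.8 + 3 × 332.1 = 1142 kN.
Allowable strength R_n/Ω = 1142 / 2 = 571 kN.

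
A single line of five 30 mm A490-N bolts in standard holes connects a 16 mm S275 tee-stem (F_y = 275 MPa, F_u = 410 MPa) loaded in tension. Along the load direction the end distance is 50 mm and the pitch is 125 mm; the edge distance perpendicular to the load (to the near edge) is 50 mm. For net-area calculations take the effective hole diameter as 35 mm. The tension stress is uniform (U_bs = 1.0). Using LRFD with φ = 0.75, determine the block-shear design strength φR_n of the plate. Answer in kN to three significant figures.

1250 kN

Shear plane L_v = 50 + 4·125 = 550 mm; A_gv = 550 × 16 = 8800 mm².
A_nv = (550 − 4.5·35) × 16 = 6280 mm².
A_nt = (50 − 0.5·35) × 16 = 520 mm².
0.6 F_u A_nv = 1545 kN; 0.6 F_y A_gv = 1452 kN → shear yielding governs the shear term.
R_n = 1452 + 1.0 × 410 × 520 / 1000 = 1665 kN.
Design strength φR_n = 0.75 × 1665 = 1250 kN.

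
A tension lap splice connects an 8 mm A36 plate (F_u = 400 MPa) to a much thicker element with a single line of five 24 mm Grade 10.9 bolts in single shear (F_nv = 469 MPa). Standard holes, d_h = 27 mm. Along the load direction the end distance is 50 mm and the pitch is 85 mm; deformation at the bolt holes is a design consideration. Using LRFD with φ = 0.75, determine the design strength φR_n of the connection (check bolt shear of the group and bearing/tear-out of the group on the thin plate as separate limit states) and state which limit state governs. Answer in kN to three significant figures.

658 kN (bearing governs)

Bolt shear: A_b = π·24²/4 = 452.4 mm²; R_n = 469 × 452.4 × 5 × 1 / 1000 = 1061 kN → 0.75 × 1061 = 796 kN.
Bearing (1.2 l_c t F_u ≤ 2.4 d t F_u): upper limit = 2.4·24·8·400 / 1000 = 184.3 kN.
  Edge l_c = 50 − 27/2 = 36.5 → r_n = 140.2 kN; interior l_c = 85 − 27 = 58 → r_n = 184.3 kN.
  R_n,bearing = 1·140.2 + 4·184.3 = 877.4 kN → 0.75 × 877.4 = 658 kN.
Bearing governs: 658 kN.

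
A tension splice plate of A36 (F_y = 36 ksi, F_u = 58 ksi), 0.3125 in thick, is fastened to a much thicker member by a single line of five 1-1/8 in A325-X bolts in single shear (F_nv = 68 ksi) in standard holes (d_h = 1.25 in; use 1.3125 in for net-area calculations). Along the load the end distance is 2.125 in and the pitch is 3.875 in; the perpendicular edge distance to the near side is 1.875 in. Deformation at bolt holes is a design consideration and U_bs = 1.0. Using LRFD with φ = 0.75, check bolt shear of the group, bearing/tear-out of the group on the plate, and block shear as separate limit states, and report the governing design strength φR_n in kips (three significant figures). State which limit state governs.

106 kips (block shear governs)

Bolt shear: A_b = π·1.125²/4 = 0.994 in²; R_n = 68 × 0.994 × 5 × 1 = 338 kips → 0.75 × 338 = 253 kips.
Bearing: edge l_c = 1.5, r_n = 32.62 kips; interior l_c = 2.625, r_n = 48.94 kips; R_n = 32.62 + 4·48.94 = 228.4 kips → 171 kips.
Block shear: A_gv = 5.508, A_nv = 3.662, A_nt = 0.3809 in²; R_n = min(0.6F_uA_nv, 0.6F_yA_gv) + U_bs·F_u·A_nt = 141.1 kips → 106 kips.
Block shear governs: 106 kips.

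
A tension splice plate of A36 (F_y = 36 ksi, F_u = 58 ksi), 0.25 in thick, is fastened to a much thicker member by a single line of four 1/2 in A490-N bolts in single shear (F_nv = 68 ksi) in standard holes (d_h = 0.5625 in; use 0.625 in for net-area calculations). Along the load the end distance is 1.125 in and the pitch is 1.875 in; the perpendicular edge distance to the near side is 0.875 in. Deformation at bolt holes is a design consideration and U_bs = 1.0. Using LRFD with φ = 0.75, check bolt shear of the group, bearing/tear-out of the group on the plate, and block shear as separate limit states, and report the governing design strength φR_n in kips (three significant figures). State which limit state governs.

Bolt shear: A_b = π·0.5²/4 = 0.1963 in²; R_n = 68 × 0.1963 × 4 × 1 = 53.41 kips → 0.75 × 53.41 = 40.1 kips.
Bearing: edge l_c = 0.8438, r_n = 14.68 kips; interior l_c = 1.312, r_n = 17.4 kips; R_n = 14.68 + 3·17.4 = 66.88 kips → 50.2 kips.
Block shear: A_gv = 1.688, A_nv = 1.141, A_nt = 0.1406 in²; R_n = min(0.6F_uA_nv, 0.6F_yA_gv) + U_bs·F_u·A_nt = 44.61 kips → 33.5 kips.
Block shear governs: 33.5 kips.

33.5 kips (block shear governs)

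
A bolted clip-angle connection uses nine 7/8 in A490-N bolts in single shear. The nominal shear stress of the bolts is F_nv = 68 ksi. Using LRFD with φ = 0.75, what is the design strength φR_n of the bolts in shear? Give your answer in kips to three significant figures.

276 kips

A_b = π × 0.875² / 4 = 0.6013 in².
R_n = F_nv · A_b · n · n_s = 68 × 0.6013 × 9 × 1 = 368 kips.
Design strength φR_n = 0.75 × 368 = 276 kips.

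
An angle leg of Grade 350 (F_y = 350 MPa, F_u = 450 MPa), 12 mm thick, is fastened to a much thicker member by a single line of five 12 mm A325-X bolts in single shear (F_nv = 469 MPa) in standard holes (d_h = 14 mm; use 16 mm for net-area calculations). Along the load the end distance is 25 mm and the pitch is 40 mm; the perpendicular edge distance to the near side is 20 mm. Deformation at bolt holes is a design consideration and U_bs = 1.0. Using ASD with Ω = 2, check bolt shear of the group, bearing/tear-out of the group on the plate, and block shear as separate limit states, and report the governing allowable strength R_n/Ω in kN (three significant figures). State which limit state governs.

133 kN (bolt shear governs)

Bolt shear: A_b = π·12²/4 = 113.1 mm²; R_n = 469 × 113.1 × 5 × 1 / 1000 = 265.2 kN → 265.2 / 2 = 133 kN.
Bearing: edge l_c = 18, r_n = 116.6 kN; interior l_c = 26, r_n = 155.5 kN; R_n = 116.6 + 4·155.5 = 738.7 kN → 369 kN.
Block shear: A_gv = 2220, A_nv = 1356, A_nt = 144 mm²; R_n = min(0.6F_uA_nv, 0.6F_yA_gv) + U_bs·F_u·A_nt = 430.9 kN → 215 kN.
Bolt shear governs: 133 kN.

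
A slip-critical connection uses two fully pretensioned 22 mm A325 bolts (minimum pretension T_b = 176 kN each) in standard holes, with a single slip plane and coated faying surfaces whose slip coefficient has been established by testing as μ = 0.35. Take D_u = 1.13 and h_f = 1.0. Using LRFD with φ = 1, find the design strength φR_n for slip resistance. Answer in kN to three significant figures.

R_n = μ · D_u · h_f · T_b · n_s · n_b = 0.35 × 1.13 × 1.0 × 176 × 1 × 2 = 139.2 kN.
Design strength φR_n = 1 × 139.2 = 139 kN.

139 kN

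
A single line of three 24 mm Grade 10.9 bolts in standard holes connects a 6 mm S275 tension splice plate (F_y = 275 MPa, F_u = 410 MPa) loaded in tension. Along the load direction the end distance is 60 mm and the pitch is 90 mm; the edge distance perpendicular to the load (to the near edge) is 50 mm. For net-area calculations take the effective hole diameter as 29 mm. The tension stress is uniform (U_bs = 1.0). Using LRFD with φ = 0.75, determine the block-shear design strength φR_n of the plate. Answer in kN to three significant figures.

Shear plane L_v = 60 + 2·90 = 240 mm; A_gv = 240 × 6 = 1440 mm².
A_nv = (240 − 2.5·29) × 6 = 1005 mm².
A_nt = (50 − 0.5·29) × 6 = 213 mm².
0.6 F_u A_nv = 247.2 kN; 0.6 F_y A_gv = 237.6 kN → shear yielding governs the shear term.
R_n = 237.6 + 1.0 × 410 × 213 / 1000 = 324.9 kN.
Design strength φR_n = 0.75 × 324.9 = 244 kN.

244 kN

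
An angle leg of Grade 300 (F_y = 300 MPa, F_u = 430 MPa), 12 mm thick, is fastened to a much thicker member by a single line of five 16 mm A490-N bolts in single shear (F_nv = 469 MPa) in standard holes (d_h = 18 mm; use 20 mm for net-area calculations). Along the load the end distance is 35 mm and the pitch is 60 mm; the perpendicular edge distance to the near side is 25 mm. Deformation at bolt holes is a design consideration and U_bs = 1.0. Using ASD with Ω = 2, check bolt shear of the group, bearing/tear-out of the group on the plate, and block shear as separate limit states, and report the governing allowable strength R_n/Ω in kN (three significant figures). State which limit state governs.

Bolt shear: A_b = π·16²/4 = 201.1 mm²; R_n = 469 × 201.1 × 5 × 1 / 1000 = 471.5 kN → 471.5 / 2 = 236 kN.
Bearing: edge l_c = 26, r_n = 161 kN; interior l_c = 42, r_n = 198.1 kN; R_n = 161 + 4·198.1 = 953.6 kN → 477 kN.
Block shear: A_gv = 3300, A_nv = 2220, A_nt = 180 mm²; R_n = min(0.6F_uA_nv, 0.6F_yA_gv) + U_bs·F_u·A_nt = 650.2 kN → 325 kN.
Bolt shear governs: 236 kN.

236 kN (bolt shear governs)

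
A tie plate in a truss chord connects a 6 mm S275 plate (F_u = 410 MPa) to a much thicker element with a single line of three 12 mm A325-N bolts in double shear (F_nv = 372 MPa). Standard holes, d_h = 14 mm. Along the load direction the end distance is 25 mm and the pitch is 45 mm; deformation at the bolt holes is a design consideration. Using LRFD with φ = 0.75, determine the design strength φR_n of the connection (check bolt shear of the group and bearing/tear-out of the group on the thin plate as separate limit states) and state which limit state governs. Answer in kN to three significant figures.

146 kN (bearing governs)

Bolt shear: A_b = π·12²/4 = 113.1 mm²; R_n = 372 × 113.1 × 3 × 2 / 1000 = 252.4 kN → 0.75 × 252.4 = 189 kN.
Bearing (1.2 l_c t F_u ≤ 2.4 d t F_u): upper limit = 2.4·12·6·410 / 1000 = 70.85 kN.
  Edge l_c = 25 − 14/2 = 18 → r_n = 53.14 kN; interior l_c = 45 − 14 = 31 → r_n = 70.85 kN.
  R_n,bearing = 1·53.14 + 2·70.85 = 194.8 kN → 0.75 × 194.8 = 146 kN.
Bearing governs: 146 kN.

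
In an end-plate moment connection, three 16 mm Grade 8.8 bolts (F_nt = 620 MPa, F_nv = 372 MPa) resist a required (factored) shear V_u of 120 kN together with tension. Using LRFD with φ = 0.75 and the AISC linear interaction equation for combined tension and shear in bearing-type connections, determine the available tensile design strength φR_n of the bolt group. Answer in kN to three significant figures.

165 kN

A_b = π·16²/4 = 201.1 mm²; f_rv = 120 × 1000 / (3 × 201.1) = 198.9 MPa.
F'_nt = 1.3 F_nt − (F_nt / φF_nv) f_rv = 1.3·620 − (620/(0.75·372))·198.9 = 363.9 MPa, capped at F_nt → F'_nt = 363.9 MPa.
R_n = F'_nt · A_b · n = 363.9 × 201.1 × 3 / 1000 = 219.5 kN.
Design strength φR_n = 0.75 × 219.5 = 165 kN.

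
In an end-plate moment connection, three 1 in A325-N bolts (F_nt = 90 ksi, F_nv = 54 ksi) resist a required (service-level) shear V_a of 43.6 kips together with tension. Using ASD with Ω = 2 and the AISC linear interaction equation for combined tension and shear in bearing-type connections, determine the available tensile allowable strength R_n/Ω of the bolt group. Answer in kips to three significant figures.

65.2 kips

A_b = π·1²/4 = 0.7854 in²; f_rv = 43.6 / (3 × 0.7854) = 18.5 ksi.
F'_nt = 1.3 F_nt − (Ω F_nt / F_nv) f_rv = 1.3·90 − (2·90/54)·18.5 = 55.32 ksi, capped at F_nt → F'_nt = 55.32 ksi.
R_n = F'_nt · A_b · n = 55.32 × 0.7854 × 3 = 130.3 kips.
Allowable strength R_n/Ω = 130.3 / 2 = 65.2 kips.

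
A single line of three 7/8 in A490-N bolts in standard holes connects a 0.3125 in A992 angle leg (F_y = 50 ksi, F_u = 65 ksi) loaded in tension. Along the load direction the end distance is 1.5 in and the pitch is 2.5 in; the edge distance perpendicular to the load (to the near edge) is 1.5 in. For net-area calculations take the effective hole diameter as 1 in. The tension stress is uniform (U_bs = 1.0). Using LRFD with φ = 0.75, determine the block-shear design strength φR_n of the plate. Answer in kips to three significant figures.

51.8 kips

Shear plane L_v = 1.5 + 2·2.5 = 6.5 in; A_gv = 6.5 × 0.3125 = 2.031 in².
A_nv = (6.5 − 2.5·1) × 0.3125 = 1.25 in².
A_nt = (1.5 − 0.5·1) × 0.3125 = 0.3125 in².
0.6 F_u A_nv = 48.75 kips; 0.6 F_y A_gv = 60.94 kips → shear rupture governs the shear term.
R_n = 48.75 + 1.0 × 65 × 0.3125 = 69.06 kips.
Design strength φR_n = 0.75 × 69.06 = 51.8 kips.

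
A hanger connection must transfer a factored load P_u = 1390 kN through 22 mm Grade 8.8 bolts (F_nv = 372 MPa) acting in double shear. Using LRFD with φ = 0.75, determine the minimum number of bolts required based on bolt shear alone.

7 bolts

A_b = π·22²/4 = 380.1 mm².
Per-bolt design strength φR_n = 0.75 × 372 × 380.1 × 2 / 1000 = 212.1 kN.
n ≥ 1390 / 212.1 = 6.553 → use 7 bolts.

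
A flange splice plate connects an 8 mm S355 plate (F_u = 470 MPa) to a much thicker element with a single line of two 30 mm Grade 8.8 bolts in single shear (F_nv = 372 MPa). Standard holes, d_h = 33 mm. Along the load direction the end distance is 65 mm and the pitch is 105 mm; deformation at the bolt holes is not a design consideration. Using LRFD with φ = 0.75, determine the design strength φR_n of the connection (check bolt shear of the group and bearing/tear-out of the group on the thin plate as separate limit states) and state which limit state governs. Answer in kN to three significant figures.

Bolt shear: A_b = π·30²/4 = 706.9 mm²; R_n = 372 × 706.9 × 2 × 1 / 1000 = 525.9 kN → 0.75 × 525.9 = 394 kN.
Bearing (1.5 l_c t F_u ≤ 3.0 d t F_u): upper limit = 3.0·30·8·470 / 1000 = 338.4 kN.
  Edge l_c = 65 − 33/2 = 48.5 → r_n = 273.5 kN; interior l_c = 105 − 33 = 72 → r_n = 338.4 kN.
  R_n,bearing = 1·273.5 + 1·338.4 = 611.9 kN → 0.75 × 611.9 = 459 kN.
Bolt shear governs: 394 kN.

394 kN (bolt shear governs)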